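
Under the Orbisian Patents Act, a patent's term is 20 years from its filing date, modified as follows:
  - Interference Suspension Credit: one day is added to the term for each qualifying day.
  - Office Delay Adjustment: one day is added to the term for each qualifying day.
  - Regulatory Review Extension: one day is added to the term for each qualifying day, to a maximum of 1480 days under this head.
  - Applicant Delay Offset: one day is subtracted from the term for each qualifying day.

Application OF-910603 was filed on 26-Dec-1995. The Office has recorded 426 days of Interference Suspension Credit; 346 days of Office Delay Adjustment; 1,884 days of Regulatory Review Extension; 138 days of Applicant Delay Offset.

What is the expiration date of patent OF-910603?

2021-10-09

Base term: filing date + 20 years → 26 December 2015.
Interference Suspension Credit: +426 days → 24 February 2017.
Office Delay Adjustment: +346 days → 5 February 2018.
Regulatory Review Extension: 1884 days claimed exceeds the 1480-day cap, so +1480 days → 24 February 2022.
Applicant Delay Offset: −138 days → 9 October 2021.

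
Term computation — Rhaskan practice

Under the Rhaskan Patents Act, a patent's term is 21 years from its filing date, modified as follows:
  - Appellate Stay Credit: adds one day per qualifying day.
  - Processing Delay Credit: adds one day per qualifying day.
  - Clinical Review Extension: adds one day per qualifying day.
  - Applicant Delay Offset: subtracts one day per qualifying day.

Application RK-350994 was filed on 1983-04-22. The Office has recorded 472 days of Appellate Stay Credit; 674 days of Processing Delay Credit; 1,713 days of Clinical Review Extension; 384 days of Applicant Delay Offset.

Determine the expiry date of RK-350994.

Base term: filing date + 21 years → 22 April 2004.
Appellate Stay Credit: +472 days → 7 August 2005.
Processing Delay Credit: +674 days → 12 June 2007.
Clinical Review Extension: +1713 days → 19 February 2012.
Applicant Delay Offset: −384 days → 31 January 2011.

2011-01-31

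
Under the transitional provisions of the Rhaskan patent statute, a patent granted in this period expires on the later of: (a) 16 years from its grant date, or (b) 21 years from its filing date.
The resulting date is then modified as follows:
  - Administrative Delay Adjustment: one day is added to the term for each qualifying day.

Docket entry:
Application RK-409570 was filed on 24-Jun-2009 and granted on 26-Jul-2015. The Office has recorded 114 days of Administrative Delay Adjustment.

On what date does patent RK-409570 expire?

2031-11-17

(a) grant + 16 years → 26 July 2031.
(b) filing + 21 years → 24 June 2030.
Later of the two: 26 July 2031.
Administrative Delay Adjustment: +114 days → 17 November 2031.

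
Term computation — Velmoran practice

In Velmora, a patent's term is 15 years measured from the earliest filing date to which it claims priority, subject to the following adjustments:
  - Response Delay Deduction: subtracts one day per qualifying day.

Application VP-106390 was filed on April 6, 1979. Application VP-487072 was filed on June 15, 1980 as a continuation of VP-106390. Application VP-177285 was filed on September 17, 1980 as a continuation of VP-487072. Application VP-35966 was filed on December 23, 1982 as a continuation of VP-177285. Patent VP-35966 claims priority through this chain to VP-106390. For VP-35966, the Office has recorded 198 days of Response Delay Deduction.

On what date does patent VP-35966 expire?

1993-09-20

Earliest priority filing: 6 April 1979.
Base term: 6 April 1979 + 15 years → 6 April 1994.
Response Delay Deduction: −198 days → 20 September 1993.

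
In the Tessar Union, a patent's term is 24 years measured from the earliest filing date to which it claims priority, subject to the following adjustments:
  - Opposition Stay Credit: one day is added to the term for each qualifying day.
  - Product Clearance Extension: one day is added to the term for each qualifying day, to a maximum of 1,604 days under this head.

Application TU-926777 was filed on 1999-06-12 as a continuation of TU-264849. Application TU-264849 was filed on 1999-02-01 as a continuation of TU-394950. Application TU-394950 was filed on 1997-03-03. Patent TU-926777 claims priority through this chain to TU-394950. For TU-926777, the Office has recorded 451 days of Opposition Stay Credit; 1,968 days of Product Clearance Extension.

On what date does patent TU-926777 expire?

2026-10-18

Earliest priority filing: 3 March 1997.
Base term: 3 March 1997 + 24 years → 3 March 2021.
Opposition Stay Credit: +451 days → 28 May 2022.
Product Clearance Extension: 1968 days claimed exceeds the 1604-day cap, so +1604 days → 18 October 2026.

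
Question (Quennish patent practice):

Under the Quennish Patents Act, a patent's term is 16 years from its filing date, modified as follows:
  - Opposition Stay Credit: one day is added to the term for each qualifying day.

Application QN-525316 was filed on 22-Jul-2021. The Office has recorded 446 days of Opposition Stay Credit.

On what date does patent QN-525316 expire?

October 11, 2038

Base term: filing date + 16 years → 22 July 2037.
Opposition Stay Credit: +446 days → 11 October 2038.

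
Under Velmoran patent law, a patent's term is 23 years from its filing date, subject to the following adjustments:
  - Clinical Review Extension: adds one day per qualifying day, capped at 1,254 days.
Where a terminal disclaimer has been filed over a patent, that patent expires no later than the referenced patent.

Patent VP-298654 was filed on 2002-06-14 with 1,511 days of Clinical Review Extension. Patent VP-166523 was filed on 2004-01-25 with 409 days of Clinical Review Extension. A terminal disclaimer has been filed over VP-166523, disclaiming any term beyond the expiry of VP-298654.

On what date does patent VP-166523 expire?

March 9, 2028

Natural term of VP-166523:
  Base: filing + 23 years → 25 January 2027.
  Clinical Review Extension: 409 days (within the 1254-day cap) → +409 days → 9 March 2028.
Expiry of referenced patent VP-298654:
  Base: filing + 23 years → 14 June 2025.
  Clinical Review Extension: 1511 days claimed exceeds the 1254-day cap, so +1254 days → 19 November 2028.
Terminal disclaimer: VP-166523 expires on the earlier of 9 March 2028 and 19 November 2028.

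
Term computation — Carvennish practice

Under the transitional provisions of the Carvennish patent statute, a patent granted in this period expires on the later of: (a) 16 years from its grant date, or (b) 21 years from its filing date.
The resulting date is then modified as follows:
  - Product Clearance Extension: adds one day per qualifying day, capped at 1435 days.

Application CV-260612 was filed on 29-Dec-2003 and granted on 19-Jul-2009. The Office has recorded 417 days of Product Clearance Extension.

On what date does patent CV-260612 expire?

September 9, 2026

(a) grant + 16 years → 19 July 2025.
(b) filing + 21 years → 29 December 2024.
Later of the two: 19 July 2025.
Product Clearance Extension: 417 days (within the 1435-day cap) → +417 days → 9 September 2026.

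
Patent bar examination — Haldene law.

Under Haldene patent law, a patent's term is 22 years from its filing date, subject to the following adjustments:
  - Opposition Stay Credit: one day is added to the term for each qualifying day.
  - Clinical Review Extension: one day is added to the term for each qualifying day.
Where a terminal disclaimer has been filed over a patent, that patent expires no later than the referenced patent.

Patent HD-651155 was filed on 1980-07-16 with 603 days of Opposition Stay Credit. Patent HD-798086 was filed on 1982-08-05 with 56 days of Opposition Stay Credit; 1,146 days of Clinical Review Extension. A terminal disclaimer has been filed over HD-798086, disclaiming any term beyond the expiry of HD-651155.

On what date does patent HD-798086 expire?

Natural term of HD-798086:
  Base: filing + 22 years → 5 August 2004.
  Opposition Stay Credit: +56 days → 30 September 2004.
  Clinical Review Extension: +1146 days → 20 November 2007.
Expiry of referenced patent HD-651155:
  Base: filing + 22 years → 16 July 2002.
  Opposition Stay Credit: +603 days → 10 March 2004.
Terminal disclaimer: HD-798086 expires on the earlier of 20 November 2007 and 10 March 2004.

March 10, 2004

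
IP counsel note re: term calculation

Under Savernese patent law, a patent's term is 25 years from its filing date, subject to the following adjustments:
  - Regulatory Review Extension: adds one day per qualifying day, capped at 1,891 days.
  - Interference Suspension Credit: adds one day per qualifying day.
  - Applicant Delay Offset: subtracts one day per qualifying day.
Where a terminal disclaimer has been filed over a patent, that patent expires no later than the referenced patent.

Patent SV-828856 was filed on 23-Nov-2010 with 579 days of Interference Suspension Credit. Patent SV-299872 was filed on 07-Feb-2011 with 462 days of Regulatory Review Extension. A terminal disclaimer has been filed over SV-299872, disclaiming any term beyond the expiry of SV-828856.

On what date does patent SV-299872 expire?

Natural term of SV-299872:
  Base: filing + 25 years → 7 February 2036.
  Regulatory Review Extension: 462 days (within the 1891-day cap) → +462 days → 14 May 2037.
Expiry of referenced patent SV-828856:
  Base: filing + 25 years → 23 November 2035.
  Interference Suspension Credit: +579 days → 24 June 2037.
Terminal disclaimer: SV-299872 expires on the earlier of 14 May 2037 and 24 June 2037.

2037-05-14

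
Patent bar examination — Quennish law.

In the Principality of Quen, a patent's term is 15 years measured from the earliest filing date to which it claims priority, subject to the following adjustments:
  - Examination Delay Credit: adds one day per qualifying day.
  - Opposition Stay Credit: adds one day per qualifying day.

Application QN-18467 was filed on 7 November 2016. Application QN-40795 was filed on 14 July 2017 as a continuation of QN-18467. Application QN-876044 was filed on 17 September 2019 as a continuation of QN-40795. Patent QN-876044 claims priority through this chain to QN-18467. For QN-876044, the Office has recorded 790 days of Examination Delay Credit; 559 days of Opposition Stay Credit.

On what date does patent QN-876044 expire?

July 18, 2035

Earliest priority filing: 7 November 2016.
Base term: 7 November 2016 + 15 years → 7 November 2031.
Examination Delay Credit: +790 days → 5 January 2034.
Opposition Stay Credit: +559 days → 18 July 2035.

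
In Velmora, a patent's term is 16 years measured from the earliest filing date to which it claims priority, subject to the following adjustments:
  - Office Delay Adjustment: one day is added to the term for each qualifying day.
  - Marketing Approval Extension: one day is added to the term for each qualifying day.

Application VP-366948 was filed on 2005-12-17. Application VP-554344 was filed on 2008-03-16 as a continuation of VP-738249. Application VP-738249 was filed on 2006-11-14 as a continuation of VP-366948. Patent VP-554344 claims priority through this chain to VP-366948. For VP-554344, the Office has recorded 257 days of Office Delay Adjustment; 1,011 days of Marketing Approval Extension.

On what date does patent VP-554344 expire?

2025-06-07

Earliest priority filing: 17 December 2005.
Base term: 17 December 2005 + 16 years → 17 December 2021.
Office Delay Adjustment: +257 days → 31 August 2022.
Marketing Approval Extension: +1011 days → 7 June 2025.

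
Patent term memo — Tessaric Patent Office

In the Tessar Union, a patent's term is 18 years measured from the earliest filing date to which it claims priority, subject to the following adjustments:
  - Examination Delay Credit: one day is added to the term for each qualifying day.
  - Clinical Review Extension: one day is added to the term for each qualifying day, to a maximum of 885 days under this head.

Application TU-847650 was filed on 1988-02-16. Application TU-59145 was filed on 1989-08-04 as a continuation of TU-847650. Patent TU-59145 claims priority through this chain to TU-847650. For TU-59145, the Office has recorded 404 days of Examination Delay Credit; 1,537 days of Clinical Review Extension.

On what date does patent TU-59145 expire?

Earliest priority filing: 16 February 1988.
Base term: 16 February 1988 + 18 years → 16 February 2006.
Examination Delay Credit: +404 days → 27 March 2007.
Clinical Review Extension: 1537 days claimed exceeds the 885-day cap, so +885 days → 28 August 2009.

August 28, 2009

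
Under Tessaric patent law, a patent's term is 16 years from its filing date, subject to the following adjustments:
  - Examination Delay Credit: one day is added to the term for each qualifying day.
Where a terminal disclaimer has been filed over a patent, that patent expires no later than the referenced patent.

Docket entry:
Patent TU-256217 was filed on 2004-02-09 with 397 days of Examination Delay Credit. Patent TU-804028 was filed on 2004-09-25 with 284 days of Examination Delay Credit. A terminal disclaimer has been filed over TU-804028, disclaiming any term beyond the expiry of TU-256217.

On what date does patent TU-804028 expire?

Natural term of TU-804028:
  Base: filing + 16 years → 25 September 2020.
  Examination Delay Credit: +284 days → 6 July 2021.
Expiry of referenced patent TU-256217:
  Base: filing + 16 years → 9 February 2020.
  Examination Delay Credit: +397 days → 12 March 2021.
Terminal disclaimer: TU-804028 expires on the earlier of 6 July 2021 and 12 March 2021.

2021-03-12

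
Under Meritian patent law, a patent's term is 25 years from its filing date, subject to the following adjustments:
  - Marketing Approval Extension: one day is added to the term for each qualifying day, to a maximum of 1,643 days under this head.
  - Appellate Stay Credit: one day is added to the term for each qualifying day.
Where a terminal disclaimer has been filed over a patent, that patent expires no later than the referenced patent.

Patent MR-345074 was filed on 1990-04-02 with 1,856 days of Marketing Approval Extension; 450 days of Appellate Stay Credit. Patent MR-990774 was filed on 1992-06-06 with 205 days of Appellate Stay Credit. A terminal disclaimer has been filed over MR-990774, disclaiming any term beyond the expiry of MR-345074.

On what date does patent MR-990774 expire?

Natural term of MR-990774:
  Base: filing + 25 years → 6 June 2017.
  Appellate Stay Credit: +205 days → 28 December 2017.
Expiry of referenced patent MR-345074:
  Base: filing + 25 years → 2 April 2015.
  Marketing Approval Extension: 1856 days claimed exceeds the 1643-day cap, so +1643 days → 1 October 2019.
  Appellate Stay Credit: +450 days → 24 December 2020.
Terminal disclaimer: MR-990774 expires on the earlier of 28 December 2017 and 24 December 2020.

December 28, 2017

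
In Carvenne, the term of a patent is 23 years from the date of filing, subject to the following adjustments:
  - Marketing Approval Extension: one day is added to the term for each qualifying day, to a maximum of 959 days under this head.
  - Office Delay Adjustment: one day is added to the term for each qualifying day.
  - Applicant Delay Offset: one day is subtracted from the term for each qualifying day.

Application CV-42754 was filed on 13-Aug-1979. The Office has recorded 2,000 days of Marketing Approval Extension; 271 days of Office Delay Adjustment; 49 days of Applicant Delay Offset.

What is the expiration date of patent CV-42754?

Base term: filing date + 23 years → 13 August 2002.
Marketing Approval Extension: 2000 days claimed exceeds the 959-day cap, so +959 days → 29 March 2005.
Office Delay Adjustment: +271 days → 25 December 2005.
Applicant Delay Offset: −49 days → 6 November 2005.

November 6, 2005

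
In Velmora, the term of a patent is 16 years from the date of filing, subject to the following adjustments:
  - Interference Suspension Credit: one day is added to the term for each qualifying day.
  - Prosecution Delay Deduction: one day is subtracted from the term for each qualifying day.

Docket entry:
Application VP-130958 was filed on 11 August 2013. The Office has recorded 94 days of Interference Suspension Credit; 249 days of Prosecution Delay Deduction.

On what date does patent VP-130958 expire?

Base term: filing date + 16 years → 11 August 2029.
Interference Suspension Credit: +94 days → 13 November 2029.
Prosecution Delay Deduction: −249 days → 9 March 2029.

2029-03-09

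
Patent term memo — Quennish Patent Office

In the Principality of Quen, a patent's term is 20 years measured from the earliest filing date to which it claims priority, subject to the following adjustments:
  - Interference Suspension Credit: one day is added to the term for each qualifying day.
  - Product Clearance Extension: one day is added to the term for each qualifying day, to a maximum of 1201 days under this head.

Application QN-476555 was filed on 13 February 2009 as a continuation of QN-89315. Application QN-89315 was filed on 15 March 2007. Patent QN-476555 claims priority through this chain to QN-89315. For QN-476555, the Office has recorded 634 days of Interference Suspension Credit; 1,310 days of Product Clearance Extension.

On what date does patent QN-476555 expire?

2032-03-23

Earliest priority filing: 15 March 2007.
Base term: 15 March 2007 + 20 years → 15 March 2027.
Interference Suspension Credit: +634 days → 8 December 2028.
Product Clearance Extension: 1310 days claimed exceeds the 1201-day cap, so +1201 days → 23 March 2032.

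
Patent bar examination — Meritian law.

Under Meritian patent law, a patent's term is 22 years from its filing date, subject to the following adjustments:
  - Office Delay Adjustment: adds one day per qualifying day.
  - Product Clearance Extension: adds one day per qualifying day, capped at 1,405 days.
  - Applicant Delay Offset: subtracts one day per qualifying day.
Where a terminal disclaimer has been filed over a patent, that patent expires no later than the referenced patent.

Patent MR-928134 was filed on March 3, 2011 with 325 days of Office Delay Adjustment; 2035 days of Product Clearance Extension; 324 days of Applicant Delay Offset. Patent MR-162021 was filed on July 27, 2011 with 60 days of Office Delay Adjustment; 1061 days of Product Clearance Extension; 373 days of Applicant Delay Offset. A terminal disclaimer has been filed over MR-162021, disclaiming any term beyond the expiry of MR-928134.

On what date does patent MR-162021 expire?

2035-08-14

Natural term of MR-162021:
  Base: filing + 22 years → 27 July 2033.
  Office Delay Adjustment: +60 days → 25 September 2033.
  Product Clearance Extension: 1061 days (within the 1405-day cap) → +1061 days → 21 August 2036.
  Applicant Delay Offset: −373 days → 14 August 2035.
Expiry of referenced patent MR-928134:
  Base: filing + 22 years → 3 March 2033.
  Office Delay Adjustment: +325 days → 22 January 2034.
  Product Clearance Extension: 2035 days claimed exceeds the 1405-day cap, so +1405 days → 27 November 2037.
  Applicant Delay Offset: −324 days → 7 January 2037.
Terminal disclaimer: MR-162021 expires on the earlier of 14 August 2035 and 7 January 2037.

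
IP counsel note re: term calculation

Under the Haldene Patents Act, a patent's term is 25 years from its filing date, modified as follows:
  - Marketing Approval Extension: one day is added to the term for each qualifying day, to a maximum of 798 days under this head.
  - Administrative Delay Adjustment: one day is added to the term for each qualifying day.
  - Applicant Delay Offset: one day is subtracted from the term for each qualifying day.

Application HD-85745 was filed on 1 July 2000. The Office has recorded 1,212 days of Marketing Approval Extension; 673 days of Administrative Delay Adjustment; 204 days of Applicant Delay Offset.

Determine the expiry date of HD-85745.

2028-12-19

Base term: filing date + 25 years → 1 July 2025.
Marketing Approval Extension: 1212 days claimed exceeds the 798-day cap, so +798 days → 7 September 2027.
Administrative Delay Adjustment: +673 days → 11 July 2029.
Applicant Delay Offset: −204 days → 19 December 2028.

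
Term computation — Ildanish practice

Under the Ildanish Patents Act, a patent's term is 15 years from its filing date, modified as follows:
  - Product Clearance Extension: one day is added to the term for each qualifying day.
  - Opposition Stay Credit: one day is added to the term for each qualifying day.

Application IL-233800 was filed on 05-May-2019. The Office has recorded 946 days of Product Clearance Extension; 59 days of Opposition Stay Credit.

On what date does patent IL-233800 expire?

Base term: filing date + 15 years → 5 May 2034.
Product Clearance Extension: +946 days → 6 December 2036.
Opposition Stay Credit: +59 days → 3 February 2037.

February 3, 2037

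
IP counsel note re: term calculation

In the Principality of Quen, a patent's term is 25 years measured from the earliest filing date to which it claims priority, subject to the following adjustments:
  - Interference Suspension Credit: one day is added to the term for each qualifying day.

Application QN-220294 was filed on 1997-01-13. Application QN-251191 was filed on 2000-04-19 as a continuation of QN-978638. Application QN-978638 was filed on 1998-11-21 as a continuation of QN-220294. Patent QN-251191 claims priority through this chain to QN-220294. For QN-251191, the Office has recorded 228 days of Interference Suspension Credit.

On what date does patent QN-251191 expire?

2022-08-29

Earliest priority filing: 13 January 1997.
Base term: 13 January 1997 + 25 years → 13 January 2022.
Interference Suspension Credit: +228 days → 29 August 2022.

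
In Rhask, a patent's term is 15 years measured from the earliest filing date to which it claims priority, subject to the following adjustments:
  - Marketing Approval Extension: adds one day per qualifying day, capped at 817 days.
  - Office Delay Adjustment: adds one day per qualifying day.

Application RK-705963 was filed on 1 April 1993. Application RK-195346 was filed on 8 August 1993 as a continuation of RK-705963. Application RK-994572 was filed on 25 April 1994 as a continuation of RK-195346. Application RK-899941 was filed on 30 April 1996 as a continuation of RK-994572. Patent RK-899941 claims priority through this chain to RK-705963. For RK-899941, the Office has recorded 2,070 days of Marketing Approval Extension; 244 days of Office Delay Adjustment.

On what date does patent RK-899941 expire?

Earliest priority filing: 1 April 1993.
Base term: 1 April 1993 + 15 years → 1 April 2008.
Marketing Approval Extension: 2070 days claimed exceeds the 817-day cap, so +817 days → 27 June 2010.
Office Delay Adjustment: +244 days → 26 February 2011.

February 26, 2011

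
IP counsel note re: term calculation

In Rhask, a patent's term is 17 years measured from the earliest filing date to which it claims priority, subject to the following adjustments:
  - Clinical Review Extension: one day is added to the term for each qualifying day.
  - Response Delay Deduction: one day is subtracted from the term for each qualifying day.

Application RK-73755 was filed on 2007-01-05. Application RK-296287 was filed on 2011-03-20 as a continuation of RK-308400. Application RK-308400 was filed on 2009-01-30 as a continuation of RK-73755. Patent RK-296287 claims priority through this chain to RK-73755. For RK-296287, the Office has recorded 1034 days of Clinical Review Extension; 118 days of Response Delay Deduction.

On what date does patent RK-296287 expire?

July 9, 2026

Earliest priority filing: 5 January 2007.
Base term: 5 January 2007 + 17 years → 5 January 2024.
Clinical Review Extension: +1034 days → 4 November 2026.
Response Delay Deduction: −118 days → 9 July 2026.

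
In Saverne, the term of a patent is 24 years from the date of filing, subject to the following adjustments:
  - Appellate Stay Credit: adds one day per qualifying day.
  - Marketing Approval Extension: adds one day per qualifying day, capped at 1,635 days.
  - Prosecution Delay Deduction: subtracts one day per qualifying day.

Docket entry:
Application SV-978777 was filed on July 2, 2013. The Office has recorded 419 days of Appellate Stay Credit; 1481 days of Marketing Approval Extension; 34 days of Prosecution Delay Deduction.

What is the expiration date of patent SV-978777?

Base term: filing date + 24 years → 2 July 2037.
Appellate Stay Credit: +419 days → 25 August 2038.
Marketing Approval Extension: 1481 days (within the 1635-day cap) → +1481 days → 14 September 2042.
Prosecution Delay Deduction: −34 days → 11 August 2042.

2042-08-11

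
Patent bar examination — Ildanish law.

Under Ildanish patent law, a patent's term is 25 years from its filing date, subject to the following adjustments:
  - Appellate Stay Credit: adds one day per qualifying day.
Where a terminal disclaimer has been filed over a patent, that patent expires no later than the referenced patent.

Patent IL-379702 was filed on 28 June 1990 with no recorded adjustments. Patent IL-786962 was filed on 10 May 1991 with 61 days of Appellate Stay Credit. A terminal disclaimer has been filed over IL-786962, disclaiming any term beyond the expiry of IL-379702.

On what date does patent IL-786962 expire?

Natural term of IL-786962:
  Base: filing + 25 years → 10 May 2016.
  Appellate Stay Credit: +61 days → 10 July 2016.
Expiry of referenced patent IL-379702:
  Base: filing + 25 years → 28 June 2015.
Terminal disclaimer: IL-786962 expires on the earlier of 10 July 2016 and 28 June 2015.

2015-06-28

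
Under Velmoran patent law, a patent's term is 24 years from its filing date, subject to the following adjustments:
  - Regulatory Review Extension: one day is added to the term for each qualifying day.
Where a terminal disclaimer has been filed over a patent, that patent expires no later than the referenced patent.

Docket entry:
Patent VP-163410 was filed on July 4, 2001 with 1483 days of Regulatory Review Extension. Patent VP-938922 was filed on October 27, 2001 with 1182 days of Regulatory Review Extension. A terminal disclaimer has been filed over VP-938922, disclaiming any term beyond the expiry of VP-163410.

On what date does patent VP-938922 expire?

Natural term of VP-938922:
  Base: filing + 24 years → 27 October 2025.
  Regulatory Review Extension: +1182 days → 21 January 2029.
Expiry of referenced patent VP-163410:
  Base: filing + 24 years → 4 July 2025.
  Regulatory Review Extension: +1483 days → 26 July 2029.
Terminal disclaimer: VP-938922 expires on the earlier of 21 January 2029 and 26 July 2029.

2029-01-21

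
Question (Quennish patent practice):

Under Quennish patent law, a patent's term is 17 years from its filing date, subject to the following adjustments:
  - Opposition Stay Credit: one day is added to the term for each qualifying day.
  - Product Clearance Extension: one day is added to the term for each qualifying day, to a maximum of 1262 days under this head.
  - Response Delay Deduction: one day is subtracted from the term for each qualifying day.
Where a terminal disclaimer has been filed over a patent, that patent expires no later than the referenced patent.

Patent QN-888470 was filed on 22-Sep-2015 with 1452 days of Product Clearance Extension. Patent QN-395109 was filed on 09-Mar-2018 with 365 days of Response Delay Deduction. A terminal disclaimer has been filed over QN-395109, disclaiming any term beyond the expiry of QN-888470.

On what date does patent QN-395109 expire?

Natural term of QN-395109:
  Base: filing + 17 years → 9 March 2035.
  Response Delay Deduction: −365 days → 9 March 2034.
Expiry of referenced patent QN-888470:
  Base: filing + 17 years → 22 September 2032.
  Product Clearance Extension: 1452 days claimed exceeds the 1262-day cap, so +1262 days → 7 March 2036.
Terminal disclaimer: QN-395109 expires on the earlier of 9 March 2034 and 7 March 2036.

2034-03-09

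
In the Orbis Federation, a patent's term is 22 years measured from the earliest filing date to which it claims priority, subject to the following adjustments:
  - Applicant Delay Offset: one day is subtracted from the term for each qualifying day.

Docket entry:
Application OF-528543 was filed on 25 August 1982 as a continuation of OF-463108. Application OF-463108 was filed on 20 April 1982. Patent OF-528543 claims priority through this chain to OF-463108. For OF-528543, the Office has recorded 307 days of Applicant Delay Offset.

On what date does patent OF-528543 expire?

Earliest priority filing: 20 April 1982.
Base term: 20 April 1982 + 22 years → 20 April 2004.
Applicant Delay Offset: −307 days → 18 June 2003.

2003-06-18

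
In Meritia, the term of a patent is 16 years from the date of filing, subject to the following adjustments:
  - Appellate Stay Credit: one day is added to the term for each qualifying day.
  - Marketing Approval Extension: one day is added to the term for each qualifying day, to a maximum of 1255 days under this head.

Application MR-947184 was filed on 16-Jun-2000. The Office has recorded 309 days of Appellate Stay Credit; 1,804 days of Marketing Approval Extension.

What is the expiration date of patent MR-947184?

2020-09-27

Base term: filing date + 16 years → 16 June 2016.
Appellate Stay Credit: +309 days → 21 April 2017.
Marketing Approval Extension: 1804 days claimed exceeds the 1255-day cap, so +1255 days → 27 September 2020.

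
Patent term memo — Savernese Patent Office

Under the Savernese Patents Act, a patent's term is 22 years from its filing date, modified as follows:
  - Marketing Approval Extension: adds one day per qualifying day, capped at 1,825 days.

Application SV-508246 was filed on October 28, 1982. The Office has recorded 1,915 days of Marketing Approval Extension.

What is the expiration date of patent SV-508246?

Base term: filing date + 22 years → 28 October 2004.
Marketing Approval Extension: 1915 days claimed exceeds the 1825-day cap, so +1825 days → 27 October 2009.

2009-10-27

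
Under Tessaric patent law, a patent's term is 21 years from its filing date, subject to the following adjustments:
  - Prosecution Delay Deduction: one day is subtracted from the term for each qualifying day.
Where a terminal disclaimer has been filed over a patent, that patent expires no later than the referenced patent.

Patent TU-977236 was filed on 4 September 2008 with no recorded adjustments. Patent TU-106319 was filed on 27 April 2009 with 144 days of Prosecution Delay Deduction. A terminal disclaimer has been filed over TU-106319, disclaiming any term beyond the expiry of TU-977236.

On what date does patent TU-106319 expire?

2029-09-04

Natural term of TU-106319:
  Base: filing + 21 years → 27 April 2030.
  Prosecution Delay Deduction: −144 days → 4 December 2029.
Expiry of referenced patent TU-977236:
  Base: filing + 21 years → 4 September 2029.
Terminal disclaimer: TU-106319 expires on the earlier of 4 December 2029 and 4 September 2029.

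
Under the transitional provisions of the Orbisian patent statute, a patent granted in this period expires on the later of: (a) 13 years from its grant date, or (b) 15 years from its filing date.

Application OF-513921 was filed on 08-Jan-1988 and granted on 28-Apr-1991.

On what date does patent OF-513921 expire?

April 28, 2004

(a) grant + 13 years → 28 April 2004.
(b) filing + 15 years → 8 January 2003.
Later of the two: 28 April 2004.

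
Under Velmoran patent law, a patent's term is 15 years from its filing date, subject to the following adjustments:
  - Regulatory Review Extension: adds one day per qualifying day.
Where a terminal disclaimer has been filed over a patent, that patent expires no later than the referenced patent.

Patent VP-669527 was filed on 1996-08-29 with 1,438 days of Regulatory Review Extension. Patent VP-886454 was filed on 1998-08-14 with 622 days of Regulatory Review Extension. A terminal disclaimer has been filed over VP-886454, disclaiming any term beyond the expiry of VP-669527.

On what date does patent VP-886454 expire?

2015-04-28

Natural term of VP-886454:
  Base: filing + 15 years → 14 August 2013.
  Regulatory Review Extension: +622 days → 28 April 2015.
Expiry of referenced patent VP-669527:
  Base: filing + 15 years → 29 August 2011.
  Regulatory Review Extension: +1438 days → 6 August 2015.
Terminal disclaimer: VP-886454 expires on the earlier of 28 April 2015 and 6 August 2015.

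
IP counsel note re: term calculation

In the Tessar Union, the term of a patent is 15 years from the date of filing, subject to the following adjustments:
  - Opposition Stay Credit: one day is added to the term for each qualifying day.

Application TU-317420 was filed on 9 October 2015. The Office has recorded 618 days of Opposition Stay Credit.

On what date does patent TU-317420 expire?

June 18, 2032

Base term: filing date + 15 years → 9 October 2030.
Opposition Stay Credit: +618 days → 18 June 2032.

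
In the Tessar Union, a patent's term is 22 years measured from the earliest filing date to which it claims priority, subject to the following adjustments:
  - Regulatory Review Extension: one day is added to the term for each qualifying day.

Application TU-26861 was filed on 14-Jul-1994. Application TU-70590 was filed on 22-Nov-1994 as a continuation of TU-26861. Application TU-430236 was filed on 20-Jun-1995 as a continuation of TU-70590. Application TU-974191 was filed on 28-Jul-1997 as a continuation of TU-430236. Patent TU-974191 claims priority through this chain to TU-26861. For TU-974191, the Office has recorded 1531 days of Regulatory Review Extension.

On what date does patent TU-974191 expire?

Earliest priority filing: 14 July 1994.
Base term: 14 July 1994 + 22 years → 14 July 2016.
Regulatory Review Extension: +1531 days → 22 September 2020.

September 22, 2020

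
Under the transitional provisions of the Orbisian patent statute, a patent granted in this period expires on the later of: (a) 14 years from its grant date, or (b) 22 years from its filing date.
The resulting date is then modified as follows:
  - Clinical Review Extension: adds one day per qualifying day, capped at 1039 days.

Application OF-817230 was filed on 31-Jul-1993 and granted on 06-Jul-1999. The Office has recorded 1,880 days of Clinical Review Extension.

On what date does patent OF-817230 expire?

June 4, 2018

(a) grant + 14 years → 6 July 2013.
(b) filing + 22 years → 31 July 2015.
Later of the two: 31 July 2015.
Clinical Review Extension: 1880 days claimed exceeds the 1039-day cap, so +1039 days → 4 June 2018.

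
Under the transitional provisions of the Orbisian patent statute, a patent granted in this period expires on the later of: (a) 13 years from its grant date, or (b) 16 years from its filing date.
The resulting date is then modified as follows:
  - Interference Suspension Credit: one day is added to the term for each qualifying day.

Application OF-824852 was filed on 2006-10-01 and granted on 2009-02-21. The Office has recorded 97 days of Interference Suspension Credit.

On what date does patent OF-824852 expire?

2023-01-06

(a) grant + 13 years → 21 February 2022.
(b) filing + 16 years → 1 October 2022.
Later of the two: 1 October 2022.
Interference Suspension Credit: +97 days → 6 January 2023.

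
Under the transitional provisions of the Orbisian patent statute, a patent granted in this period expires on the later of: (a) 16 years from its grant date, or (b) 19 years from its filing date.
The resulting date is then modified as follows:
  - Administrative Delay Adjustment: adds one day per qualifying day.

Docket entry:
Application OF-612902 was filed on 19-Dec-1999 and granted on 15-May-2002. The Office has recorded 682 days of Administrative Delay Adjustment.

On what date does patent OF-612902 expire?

October 31, 2020

(a) grant + 16 years → 15 May 2018.
(b) filing + 19 years → 19 December 2018.
Later of the two: 19 December 2018.
Administrative Delay Adjustment: +682 days → 31 October 2020.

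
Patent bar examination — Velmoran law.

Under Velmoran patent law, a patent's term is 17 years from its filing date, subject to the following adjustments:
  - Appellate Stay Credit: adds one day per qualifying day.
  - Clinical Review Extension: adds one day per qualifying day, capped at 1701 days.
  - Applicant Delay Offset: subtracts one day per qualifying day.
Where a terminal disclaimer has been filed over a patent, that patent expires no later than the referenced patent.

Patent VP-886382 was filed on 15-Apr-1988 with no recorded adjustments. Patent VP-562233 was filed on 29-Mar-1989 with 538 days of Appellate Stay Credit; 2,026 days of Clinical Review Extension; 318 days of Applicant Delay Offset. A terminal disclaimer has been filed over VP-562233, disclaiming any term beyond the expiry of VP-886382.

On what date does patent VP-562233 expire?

Natural term of VP-562233:
  Base: filing + 17 years → 29 March 2006.
  Appellate Stay Credit: +538 days → 18 September 2007.
  Clinical Review Extension: 2026 days claimed exceeds the 1701-day cap, so +1701 days → 15 May 2012.
  Applicant Delay Offset: −318 days → 2 July 2011.
Expiry of referenced patent VP-886382:
  Base: filing + 17 years → 15 April 2005.
Terminal disclaimer: VP-562233 expires on the earlier of 2 July 2011 and 15 April 2005.

2005-04-15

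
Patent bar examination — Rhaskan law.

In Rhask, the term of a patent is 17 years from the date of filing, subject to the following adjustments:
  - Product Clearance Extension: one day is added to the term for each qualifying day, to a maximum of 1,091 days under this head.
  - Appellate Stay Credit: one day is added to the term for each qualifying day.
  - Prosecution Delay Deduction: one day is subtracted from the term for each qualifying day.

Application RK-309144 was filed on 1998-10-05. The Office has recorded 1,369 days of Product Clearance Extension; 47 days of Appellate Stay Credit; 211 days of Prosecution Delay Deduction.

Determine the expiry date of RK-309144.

April 19, 2018

Base term: filing date + 17 years → 5 October 2015.
Product Clearance Extension: 1369 days claimed exceeds the 1091-day cap, so +1091 days → 30 September 2018.
Appellate Stay Credit: +47 days → 16 November 2018.
Prosecution Delay Deduction: −211 days → 19 April 2018.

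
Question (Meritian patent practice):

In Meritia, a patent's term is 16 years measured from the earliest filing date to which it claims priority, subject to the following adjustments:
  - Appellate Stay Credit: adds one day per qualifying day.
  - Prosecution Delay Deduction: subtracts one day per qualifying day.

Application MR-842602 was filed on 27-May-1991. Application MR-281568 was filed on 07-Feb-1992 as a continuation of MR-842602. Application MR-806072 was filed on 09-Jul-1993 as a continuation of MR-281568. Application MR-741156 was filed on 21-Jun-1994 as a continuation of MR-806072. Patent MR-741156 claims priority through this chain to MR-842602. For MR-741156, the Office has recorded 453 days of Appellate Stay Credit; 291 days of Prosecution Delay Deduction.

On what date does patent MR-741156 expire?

2007-11-05

Earliest priority filing: 27 May 1991.
Base term: 27 May 1991 + 16 years → 27 May 2007.
Appellate Stay Credit: +453 days → 22 August 2008.
Prosecution Delay Deduction: −291 days → 5 November 2007.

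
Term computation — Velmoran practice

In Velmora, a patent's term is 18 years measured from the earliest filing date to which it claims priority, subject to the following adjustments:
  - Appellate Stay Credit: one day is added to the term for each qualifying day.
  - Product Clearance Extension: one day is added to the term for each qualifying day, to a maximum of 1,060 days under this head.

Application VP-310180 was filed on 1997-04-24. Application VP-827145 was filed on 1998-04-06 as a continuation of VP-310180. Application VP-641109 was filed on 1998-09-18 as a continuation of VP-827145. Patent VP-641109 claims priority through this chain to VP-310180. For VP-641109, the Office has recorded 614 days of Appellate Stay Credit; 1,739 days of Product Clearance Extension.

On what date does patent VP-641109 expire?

Earliest priority filing: 24 April 1997.
Base term: 24 April 1997 + 18 years → 24 April 2015.
Appellate Stay Credit: +614 days → 28 December 2016.
Product Clearance Extension: 1739 days claimed exceeds the 1060-day cap, so +1060 days → 23 November 2019.

2019-11-23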